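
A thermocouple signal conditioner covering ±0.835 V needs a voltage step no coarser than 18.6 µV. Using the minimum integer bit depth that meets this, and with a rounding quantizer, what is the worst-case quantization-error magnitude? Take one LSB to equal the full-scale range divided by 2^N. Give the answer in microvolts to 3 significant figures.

Range = 0.835 − (-0.835) = 1.67 V.
1.67 V / 18.6 µV = 89780. Since 2^16 = 65536 and 2^17 = 131072, N = 17.
One LSB is 1.67 V / 131072 = 12.741 µV.
Max error for round-to-nearest is LSB/2 = 6.37 µV.

6.37 µV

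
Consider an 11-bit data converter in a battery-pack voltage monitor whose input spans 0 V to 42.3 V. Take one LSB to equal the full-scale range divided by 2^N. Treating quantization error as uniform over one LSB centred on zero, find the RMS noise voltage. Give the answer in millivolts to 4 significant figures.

Full-scale range = 42.3 V.
LSB = 42.3 V / 2^11 = 20.6543 mV.
RMS of a uniform error over width LSB is LSB/√12 = 5.962 mV.

5.962 mV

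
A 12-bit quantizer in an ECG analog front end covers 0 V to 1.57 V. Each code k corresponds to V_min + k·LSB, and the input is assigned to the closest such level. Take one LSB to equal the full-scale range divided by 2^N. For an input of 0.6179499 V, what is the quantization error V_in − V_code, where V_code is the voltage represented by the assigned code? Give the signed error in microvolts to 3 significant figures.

Range is 1.57 V. LSB = 1.57 V / 2^12 ≈ 383.3 µV.
(V_in − V_min)/LSB = (0.6179499 − (0)) × 4096/1.57 = 1612.1801 → nearest code k = 1612.
V_code = V_min + k × range/2^12 = 0 + 1612 × 1.57/4096 = 0.6178808594 V.
Error = V_in − V_code = 0.6179499 − (0.6178808594) = +69.0 µV.

+69.0 µV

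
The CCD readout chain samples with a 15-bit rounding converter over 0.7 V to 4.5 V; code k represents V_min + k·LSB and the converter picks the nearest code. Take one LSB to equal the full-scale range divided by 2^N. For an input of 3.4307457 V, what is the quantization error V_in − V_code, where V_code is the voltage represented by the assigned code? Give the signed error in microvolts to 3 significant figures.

−40.4 µV

Span: 4.5 V − (0.7 V) = 3.8 V. LSB = 3.8 V / 2^15 ≈ 116.0 µV.
(V_in − V_min)/LSB = (3.4307457 − (0.7)) × 32768/3.8 = 23547.6513 → nearest code k = 23548.
V_code = 0.7 + (23548/32768) × 3.8 = 3.4307861328 V.
e = 3.4307457 − (3.4307861328) = −40.4 µV.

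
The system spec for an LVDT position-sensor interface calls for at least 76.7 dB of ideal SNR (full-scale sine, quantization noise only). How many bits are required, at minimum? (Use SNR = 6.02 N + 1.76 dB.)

13 bits

N ≥ (76.7 − 1.76)/6.02 = 12.449 → N_min = 13.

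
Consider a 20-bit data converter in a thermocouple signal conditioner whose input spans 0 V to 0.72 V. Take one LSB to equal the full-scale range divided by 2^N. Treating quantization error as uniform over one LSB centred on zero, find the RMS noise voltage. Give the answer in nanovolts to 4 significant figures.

198.2 nV

Range is 0.72 V.
Step size = 0.72/1048576 V = 0.686646 µV.
For a uniform distribution on [−LSB/2, +LSB/2], V_rms = LSB/√12 = 0.686646 µV/3.4641 = 198.2 nV.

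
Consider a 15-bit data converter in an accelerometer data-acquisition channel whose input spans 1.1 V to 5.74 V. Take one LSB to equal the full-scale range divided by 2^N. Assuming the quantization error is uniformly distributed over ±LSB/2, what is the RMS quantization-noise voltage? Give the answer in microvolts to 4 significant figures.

Full-scale range = 5.74 V − (1.1 V) = 4.64 V.
Step size = 4.64/32768 V = 141.602 µV.
σ_q = LSB/√12 = 141.602 µV/3.4641 = 40.88 µV.

40.88 µV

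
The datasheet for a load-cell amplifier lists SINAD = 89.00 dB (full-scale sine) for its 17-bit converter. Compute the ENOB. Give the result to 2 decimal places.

(89.00 − 1.76) / 6.02 = 87.24/6.02 = 14.4917 effective bits.

14.49 bits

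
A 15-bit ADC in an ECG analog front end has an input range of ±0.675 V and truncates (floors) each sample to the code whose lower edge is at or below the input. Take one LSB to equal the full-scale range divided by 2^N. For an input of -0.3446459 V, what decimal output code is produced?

8018

Range = 0.675 − (-0.675) = 1.35 V. LSB = 1.35 V / 2^15 ≈ 41.20 µV.
V_in − V_min = -0.3446459 − (-0.675) = 0.3303541 V.
Divide by LSB: 0.3303541 × 32768/1.35 = 8018.5505.
Truncating gives code 8018.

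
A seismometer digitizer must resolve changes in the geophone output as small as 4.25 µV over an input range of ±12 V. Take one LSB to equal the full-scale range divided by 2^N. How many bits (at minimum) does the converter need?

23 bits

The full-scale span is 12 − (-12) = 24 V.
Need 2^N ≥ 24 V / 4.25 µV = 5.647e6 → N_min = 23.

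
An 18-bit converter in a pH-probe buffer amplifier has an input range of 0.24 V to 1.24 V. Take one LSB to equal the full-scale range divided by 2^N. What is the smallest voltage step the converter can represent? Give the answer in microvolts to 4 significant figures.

Span: 1.24 V − (0.24 V) = 1 V.
2^18 = 262144 levels.
Step size = 1/262144 V = 3.815 µV.

3.815 µV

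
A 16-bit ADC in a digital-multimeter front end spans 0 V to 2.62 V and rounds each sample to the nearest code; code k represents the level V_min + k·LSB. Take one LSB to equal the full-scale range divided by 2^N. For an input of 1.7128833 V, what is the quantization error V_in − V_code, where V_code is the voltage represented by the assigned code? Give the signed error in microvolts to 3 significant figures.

Span = 2.62 V. LSB = 2.62 V / 2^16 ≈ 39.98 µV.
(V_in − V_min)/LSB = (1.7128833 − (0)) × 65536/2.62 = 42845.6183 → nearest code k = 42846.
V_code = 0 + (42846/65536) × 2.62 = 1.7128985596 V.
Error = V_in − V_code = 1.7128833 − (1.7128985596) = −15.3 µV.

−15.3 µV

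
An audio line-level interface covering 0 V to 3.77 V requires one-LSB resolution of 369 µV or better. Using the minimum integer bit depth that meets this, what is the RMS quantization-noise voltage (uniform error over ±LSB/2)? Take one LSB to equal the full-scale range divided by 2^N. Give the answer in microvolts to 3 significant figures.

66.4 µV

Span = 3.77 V.
Levels needed ≥ 3.77/369 µV = 10220. 2^14 = 16384 suffices, so N_min = 14.
LSB = 3.77 V / 2^14 = 230.10 µV.
RMS noise = LSB/√12 = 66.4 µV.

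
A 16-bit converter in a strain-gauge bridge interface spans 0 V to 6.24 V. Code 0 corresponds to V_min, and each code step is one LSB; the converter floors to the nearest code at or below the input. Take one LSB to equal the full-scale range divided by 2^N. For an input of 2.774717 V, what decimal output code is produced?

V_FS = 6.24 V. LSB = 6.24 V / 2^16 ≈ 95.21 µV.
V_in − V_min = 2.774717 − (0) = 2.774717 V.
Divide by LSB: 2.774717 × 65536/6.24 = 29141.6432.
Truncating gives code 29141.

29141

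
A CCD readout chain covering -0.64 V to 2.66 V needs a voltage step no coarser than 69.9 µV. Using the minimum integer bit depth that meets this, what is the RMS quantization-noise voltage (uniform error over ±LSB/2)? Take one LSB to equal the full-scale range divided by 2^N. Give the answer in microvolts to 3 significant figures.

14.5 µV

Span: 2.66 V − (-0.64 V) = 3.3 V.
Levels needed ≥ 3.3/69.9 µV = 47210. 2^16 = 65536 suffices, so N_min = 16.
Step size = 3.3/65536 V = 50.354 µV.
RMS noise = LSB/√12 = 14.5 µV.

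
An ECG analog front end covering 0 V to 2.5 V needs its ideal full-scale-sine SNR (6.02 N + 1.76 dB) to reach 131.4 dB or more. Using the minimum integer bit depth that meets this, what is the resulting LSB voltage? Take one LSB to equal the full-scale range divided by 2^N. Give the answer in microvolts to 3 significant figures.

Span = 2.5 V.
Solving 6.02 N ≥ 131.4 − 1.76: N ≥ 21.535. Round up → N = 22.
One LSB is 2.5 V / 4194304 = 0.596 µV.

0.596 µV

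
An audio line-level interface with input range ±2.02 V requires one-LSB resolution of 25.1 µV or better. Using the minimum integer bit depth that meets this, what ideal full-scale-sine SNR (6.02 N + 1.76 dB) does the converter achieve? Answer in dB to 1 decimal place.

The full-scale span is 2.02 − (-2.02) = 4.04 V.
Need 2^N ≥ 4.04 V / 25.1 µV = 161000 → N_min = 18.
Ideal SNR at N = 18: 6.02·18 + 1.76 = 110.1 dB.

110.1 dB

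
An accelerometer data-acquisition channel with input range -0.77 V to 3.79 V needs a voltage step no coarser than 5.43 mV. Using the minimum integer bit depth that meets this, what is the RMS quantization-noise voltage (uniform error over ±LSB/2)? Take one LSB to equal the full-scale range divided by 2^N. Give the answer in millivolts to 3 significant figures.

1.29 mV

Span: 3.79 V − (-0.77 V) = 4.56 V.
4.56 V / 5.43 mV = 839.8. Since 2^9 = 512 and 2^10 = 1024, N = 10.
One LSB is 4.56 V / 1024 = 4.4531 mV.
σ_q = LSB/√12 = 4.4531 mV/3.4641 = 1.29 mV.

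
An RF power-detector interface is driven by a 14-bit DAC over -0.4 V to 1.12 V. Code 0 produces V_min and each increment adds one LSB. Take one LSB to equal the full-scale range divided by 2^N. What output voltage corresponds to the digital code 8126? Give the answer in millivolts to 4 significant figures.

Span: 1.12 V − (-0.4 V) = 1.52 V. LSB = 1.52 V / 2^14.
Output = V_min + (8126/16384) × range = -0.4 + 0.495972 × 1.52 V
      = -0.4 V + 0.753877 V = 0.353877 V.

353.9 mV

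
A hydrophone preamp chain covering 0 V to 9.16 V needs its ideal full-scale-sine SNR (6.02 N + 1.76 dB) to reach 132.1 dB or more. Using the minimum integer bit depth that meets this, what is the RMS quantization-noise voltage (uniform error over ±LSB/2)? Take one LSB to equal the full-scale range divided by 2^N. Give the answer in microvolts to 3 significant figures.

V_FS = 9.16 V.
Required N = ⌈(132.1 − 1.76)/6.02⌉ = ⌈21.651⌉ = 22.
LSB = 9.16 V ÷ 2^22 = 9.16/4194304 V = 2.1839 µV.
RMS noise = LSB/√12 = 0.630 µV.

0.630 µV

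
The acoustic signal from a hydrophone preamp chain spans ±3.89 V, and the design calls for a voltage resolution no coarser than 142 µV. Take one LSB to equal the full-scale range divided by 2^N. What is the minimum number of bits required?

16 bits

Span: 3.89 V − (-3.89 V) = 7.78 V.
Levels needed ≥ 7.78/142 µV = 54790. 2^16 = 65536 suffices, so N_min = 16.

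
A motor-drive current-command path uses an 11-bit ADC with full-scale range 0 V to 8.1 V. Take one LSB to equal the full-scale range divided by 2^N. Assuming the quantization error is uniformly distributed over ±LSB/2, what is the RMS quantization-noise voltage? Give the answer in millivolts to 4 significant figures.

Span = 8.1 V.
LSB = 8.1 V / 2^11 = 3.95508 mV.
σ_q = LSB/√12 = 3.95508 mV/3.4641 = 1.142 mV.

1.142 mV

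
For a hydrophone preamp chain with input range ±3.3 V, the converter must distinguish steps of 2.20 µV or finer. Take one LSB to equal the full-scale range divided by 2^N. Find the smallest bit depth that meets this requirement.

The full-scale span is 3.3 − (-3.3) = 6.6 V.
6.6 V / 2.20 µV = 3.000e6. Since 2^21 = 2097152 and 2^22 = 4194304, N = 22.

22 bits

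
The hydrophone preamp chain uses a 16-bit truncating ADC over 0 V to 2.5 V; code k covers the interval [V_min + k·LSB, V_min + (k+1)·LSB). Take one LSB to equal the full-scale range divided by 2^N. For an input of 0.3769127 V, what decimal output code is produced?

V_FS = 2.5 V. LSB = 2.5 V / 2^16 ≈ 38.15 µV.
(V_in − V_min) × 2^16/range = (0.3769127 − (0)) × 65536/2.5 = 9880.540.
Floor → code = 9880.

9880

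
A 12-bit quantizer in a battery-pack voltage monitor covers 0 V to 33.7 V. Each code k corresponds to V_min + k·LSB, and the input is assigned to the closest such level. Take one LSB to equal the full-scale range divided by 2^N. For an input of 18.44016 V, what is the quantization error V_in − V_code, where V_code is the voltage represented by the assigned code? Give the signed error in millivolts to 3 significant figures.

+2.24 mV

Span = 33.7 V. LSB = 33.7 V / 2^12 ≈ 8.228 mV.
(18.44016 − (0)) / LSB = 18.44016 × 4096/33.7 = 2241.2729. Nearest integer: k = 2241.
V_code = V_min + k × range/2^12 = 0 + 2241 × 33.7/4096 = 18.43791504 V.
V_in − V_code = 18.44016 − (18.43791504) = +2.24 mV.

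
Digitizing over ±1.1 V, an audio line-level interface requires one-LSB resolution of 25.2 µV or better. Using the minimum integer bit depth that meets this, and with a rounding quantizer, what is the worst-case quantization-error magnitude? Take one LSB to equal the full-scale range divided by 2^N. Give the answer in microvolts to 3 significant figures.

8.39 µV

Range = 1.1 − (-1.1) = 2.2 V.
Levels needed ≥ 2.2/25.2 µV = 87300. 2^17 = 131072 suffices, so N_min = 17.
Step size = 2.2/131072 V = 16.785 µV.
Max error for round-to-nearest is LSB/2 = 8.39 µV.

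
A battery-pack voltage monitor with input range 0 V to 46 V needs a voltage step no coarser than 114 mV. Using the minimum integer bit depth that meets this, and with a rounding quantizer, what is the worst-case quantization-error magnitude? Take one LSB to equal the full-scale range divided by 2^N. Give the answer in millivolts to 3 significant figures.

44.9 mV

Range is 46 V.
Levels needed ≥ 46/114 mV = 403.5. 2^9 = 512 suffices, so N_min = 9.
LSB = 46 V / 2^9 = 89.844 mV.
Max error for round-to-nearest is LSB/2 = 44.9 mV.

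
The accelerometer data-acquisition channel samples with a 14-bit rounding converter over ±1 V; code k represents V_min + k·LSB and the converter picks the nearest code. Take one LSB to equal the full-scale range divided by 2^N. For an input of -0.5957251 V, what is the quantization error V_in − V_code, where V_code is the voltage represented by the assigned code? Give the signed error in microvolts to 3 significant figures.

−22.0 µV

Span: 1 V − (-1 V) = 2 V. LSB = 2 V / 2^14 ≈ 122.1 µV.
(V_in − V_min)/LSB = (-0.5957251 − (-1)) × 16384/2 = 3311.8200 → nearest code k = 3312.
V_code = -1 + (3312/16384) × 2 = -0.59570312500 V.
Error = V_in − V_code = -0.5957251 − (-0.59570312500) = −22.0 µV.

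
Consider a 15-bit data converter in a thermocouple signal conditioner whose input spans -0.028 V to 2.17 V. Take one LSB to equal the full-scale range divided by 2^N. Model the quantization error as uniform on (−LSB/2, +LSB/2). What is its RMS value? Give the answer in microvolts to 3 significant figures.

Full-scale range = 2.17 V − (-0.028 V) = 2.198 V.
One LSB is 2.198 V / 32768 = 67.078 µV.
σ_q = LSB/√12 = 67.078 µV/3.4641 = 19.4 µV.

19.4 µV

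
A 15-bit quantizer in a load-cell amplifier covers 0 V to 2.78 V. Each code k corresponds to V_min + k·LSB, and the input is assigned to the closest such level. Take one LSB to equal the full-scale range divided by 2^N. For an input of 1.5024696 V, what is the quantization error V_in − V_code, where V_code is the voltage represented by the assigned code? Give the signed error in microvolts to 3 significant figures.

V_FS = 2.78 V. LSB = 2.78 V / 2^15 ≈ 84.84 µV.
(V_in − V_min)/LSB = (1.5024696 − (0)) × 32768/2.78 = 17709.6848 → nearest code k = 17710.
V_code = V_min + k × range/2^15 = 0 + 17710 × 2.78/32768 = 1.5024963379 V.
e = 1.5024696 − (1.5024963379) = −26.7 µV.

−26.7 µV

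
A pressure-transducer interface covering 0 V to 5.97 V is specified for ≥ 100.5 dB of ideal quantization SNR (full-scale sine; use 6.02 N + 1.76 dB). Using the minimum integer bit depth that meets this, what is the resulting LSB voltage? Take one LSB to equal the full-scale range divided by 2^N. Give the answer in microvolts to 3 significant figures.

45.5 µV

Range is 5.97 V.
6.02 N + 1.76 ≥ 100.5 gives N ≥ 16.402, so the minimum integer is 17.
LSB = 5.97 V ÷ 2^17 = 5.97/131072 V = 45.5 µV.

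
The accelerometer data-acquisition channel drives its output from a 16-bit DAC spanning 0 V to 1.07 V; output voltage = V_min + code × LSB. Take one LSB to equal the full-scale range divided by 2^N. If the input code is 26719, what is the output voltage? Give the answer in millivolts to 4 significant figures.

V_FS = 1.07 V. LSB = 1.07 V / 2^16.
Output = V_min + (26719/65536) × range = 0 + 0.407700 × 1.07 V
      = 0 + 0.436239 = 0.436239 V.

436.2 mV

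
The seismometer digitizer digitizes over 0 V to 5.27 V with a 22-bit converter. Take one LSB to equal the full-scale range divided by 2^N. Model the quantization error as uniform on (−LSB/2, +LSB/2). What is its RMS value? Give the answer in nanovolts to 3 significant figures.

363 nV

Full-scale range = 5.27 V.
LSB = 5.27 V ÷ 2^22 = 5.27/4194304 V = 1.2565 µV.
RMS of a uniform error over width LSB is LSB/√12 = 363 nV.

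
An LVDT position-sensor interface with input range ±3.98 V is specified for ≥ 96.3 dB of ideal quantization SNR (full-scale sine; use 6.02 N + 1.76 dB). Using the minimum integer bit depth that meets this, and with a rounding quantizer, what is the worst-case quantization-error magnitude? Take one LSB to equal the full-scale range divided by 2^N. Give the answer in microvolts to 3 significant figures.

60.7 µV

The full-scale span is 3.98 − (-3.98) = 7.96 V.
Solving 6.02 N ≥ 96.3 − 1.76: N ≥ 15.704. Round up → N = 16.
LSB = 7.96 V ÷ 2^16 = 7.96/65536 V = 121.46 µV.
Half an LSB is 60.7 µV.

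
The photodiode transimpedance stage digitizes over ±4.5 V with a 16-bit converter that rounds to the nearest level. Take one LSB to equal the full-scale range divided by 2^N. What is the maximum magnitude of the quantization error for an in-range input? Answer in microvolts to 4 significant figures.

68.66 µV

Range = 4.5 − (-4.5) = 9 V.
LSB = 9 V / 2^16 = 137.329 µV.
|e|_max = LSB/2 = 68.66 µV.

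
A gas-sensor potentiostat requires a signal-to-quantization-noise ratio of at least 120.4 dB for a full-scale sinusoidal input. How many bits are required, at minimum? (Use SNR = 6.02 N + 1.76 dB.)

20 bits

Solving 6.02 N ≥ 120.4 − 1.76: N ≥ 19.708. Round up → N = 20.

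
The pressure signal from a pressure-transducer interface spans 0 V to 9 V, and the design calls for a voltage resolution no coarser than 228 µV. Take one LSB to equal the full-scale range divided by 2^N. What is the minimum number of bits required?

16 bits

Span = 9 V.
9 V / 228 µV = 39470. Since 2^15 = 32768 and 2^16 = 65536, N = 16.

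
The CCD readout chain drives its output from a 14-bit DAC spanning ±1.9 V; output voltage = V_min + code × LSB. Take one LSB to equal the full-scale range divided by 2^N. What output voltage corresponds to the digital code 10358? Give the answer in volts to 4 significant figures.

Range = 1.9 − (-1.9) = 3.8 V. LSB = 3.8 V / 2^14.
V_out = -1.9 + 10358 × (3.8/16384) V
      = -1.9 V + 2.40237 V = 0.502368 V.

0.5024 V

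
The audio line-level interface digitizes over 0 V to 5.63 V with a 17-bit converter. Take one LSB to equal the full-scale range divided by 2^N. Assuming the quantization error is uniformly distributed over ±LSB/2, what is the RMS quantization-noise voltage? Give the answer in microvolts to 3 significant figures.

12.4 µV

Span = 5.63 V.
LSB = 5.63 V / 2^17 = 42.953 µV.
For a uniform distribution on [−LSB/2, +LSB/2], V_rms = LSB/√12 = 42.953 µV/3.4641 = 12.4 µV.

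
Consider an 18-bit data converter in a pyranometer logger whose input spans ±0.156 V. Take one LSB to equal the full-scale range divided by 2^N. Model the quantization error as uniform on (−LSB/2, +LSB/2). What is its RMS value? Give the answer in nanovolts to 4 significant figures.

343.6 nV

Full-scale range = 0.156 V − (-0.156 V) = 0.312 V.
One LSB is 0.312 V / 262144 = 1.19019 µV.
For a uniform distribution on [−LSB/2, +LSB/2], V_rms = LSB/√12 = 1.19019 µV/3.4641 = 343.6 nV.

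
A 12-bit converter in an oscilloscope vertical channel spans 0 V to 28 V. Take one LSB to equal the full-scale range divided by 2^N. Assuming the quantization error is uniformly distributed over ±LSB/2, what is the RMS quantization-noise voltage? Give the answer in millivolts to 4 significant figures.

1.973 mV

Full-scale range = 28 V.
LSB = 28 V / 2^12 = 6.83594 mV.
For a uniform distribution on [−LSB/2, +LSB/2], V_rms = LSB/√12 = 6.83594 mV/3.4641 = 1.973 mV.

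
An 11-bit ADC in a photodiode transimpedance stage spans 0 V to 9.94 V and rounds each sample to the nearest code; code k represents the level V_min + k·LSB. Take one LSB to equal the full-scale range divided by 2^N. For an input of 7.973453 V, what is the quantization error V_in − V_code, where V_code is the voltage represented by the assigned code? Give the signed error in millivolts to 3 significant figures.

Full-scale range = 9.94 V. LSB = 9.94 V / 2^11 ≈ 4.854 mV.
(7.973453 − (0)) / LSB = 7.973453 × 2048/9.94 = 1642.8201. Nearest integer: k = 1643.
V_code = 0 + (1643/2048) × 9.94 = 7.974326172 V.
e = 7.973453 − (7.974326172) = −0.873 mV.

−0.873 mV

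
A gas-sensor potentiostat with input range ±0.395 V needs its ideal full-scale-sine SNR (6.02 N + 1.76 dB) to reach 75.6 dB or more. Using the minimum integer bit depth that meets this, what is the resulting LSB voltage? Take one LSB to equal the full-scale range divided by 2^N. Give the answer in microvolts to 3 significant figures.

96.4 µV

Range = 0.395 − (-0.395) = 0.79 V.
N ≥ (75.6 − 1.76)/6.02 = 12.266 → N_min = 13.
LSB = 0.79 V ÷ 2^13 = 0.79/8192 V = 96.4 µV.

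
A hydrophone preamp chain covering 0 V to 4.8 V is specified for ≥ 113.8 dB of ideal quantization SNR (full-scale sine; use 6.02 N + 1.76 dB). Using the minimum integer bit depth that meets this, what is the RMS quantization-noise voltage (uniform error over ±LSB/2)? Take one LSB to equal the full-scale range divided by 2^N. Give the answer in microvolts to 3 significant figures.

2.64 µV

V_FS = 4.8 V.
N ≥ (113.8 − 1.76)/6.02 = 18.611 → N_min = 19.
Step size = 4.8/524288 V = 9.1553 µV.
σ_q = LSB/√12 = 9.1553 µV/3.4641 = 2.64 µV.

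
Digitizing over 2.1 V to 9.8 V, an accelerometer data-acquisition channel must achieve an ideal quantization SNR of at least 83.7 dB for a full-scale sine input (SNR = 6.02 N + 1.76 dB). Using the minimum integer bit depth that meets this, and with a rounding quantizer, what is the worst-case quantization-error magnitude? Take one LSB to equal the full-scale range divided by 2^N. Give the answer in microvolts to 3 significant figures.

Full-scale range = 9.8 V − (2.1 V) = 7.7 V.
6.02 N + 1.76 ≥ 83.7 gives N ≥ 13.611, so the minimum integer is 14.
One LSB is 7.7 V / 16384 = 469.97 µV.
|e|_max = LSB/2 = 235 µV.

235 µV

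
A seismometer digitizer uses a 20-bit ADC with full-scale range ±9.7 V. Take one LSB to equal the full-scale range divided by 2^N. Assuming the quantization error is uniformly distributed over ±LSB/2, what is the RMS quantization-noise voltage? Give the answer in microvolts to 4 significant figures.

The full-scale span is 9.7 − (-9.7) = 19.4 V.
LSB = 19.4 V ÷ 2^20 = 19.4/1048576 V = 18.5013 µV.
For a uniform distribution on [−LSB/2, +LSB/2], V_rms = LSB/√12 = 18.5013 µV/3.4641 = 5.341 µV.

5.341 µV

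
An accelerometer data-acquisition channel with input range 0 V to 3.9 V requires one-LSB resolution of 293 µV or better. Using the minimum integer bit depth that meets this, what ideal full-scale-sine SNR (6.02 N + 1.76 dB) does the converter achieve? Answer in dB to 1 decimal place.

86.0 dB

V_FS = 3.9 V.
Required number of levels: 3.9/293 µV = 13311; smallest N with 2^N ≥ that is 14.
SNR = 6.02 × 14 + 1.76 = 86.04 dB.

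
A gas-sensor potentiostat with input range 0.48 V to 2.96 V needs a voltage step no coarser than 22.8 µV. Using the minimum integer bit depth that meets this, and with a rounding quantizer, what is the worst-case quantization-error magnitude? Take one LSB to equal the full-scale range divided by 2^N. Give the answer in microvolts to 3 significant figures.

The full-scale span is 2.96 − (0.48) = 2.48 V.
2.48 V / 22.8 µV = 108800. Since 2^16 = 65536 and 2^17 = 131072, N = 17.
Step size = 2.48/131072 V = 18.921 µV.
|e|_max = LSB/2 = 9.46 µV.

9.46 µV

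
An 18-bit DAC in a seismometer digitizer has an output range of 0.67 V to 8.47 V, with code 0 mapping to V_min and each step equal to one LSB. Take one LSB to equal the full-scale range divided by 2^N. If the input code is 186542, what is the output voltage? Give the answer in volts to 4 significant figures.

Span: 8.47 V − (0.67 V) = 7.8 V. LSB = 7.8 V / 2^18.
V_out = 0.67 + 186542 × (7.8/262144) V
      = 0.67 + 5.55049 = 6.22049 V.

6.220 V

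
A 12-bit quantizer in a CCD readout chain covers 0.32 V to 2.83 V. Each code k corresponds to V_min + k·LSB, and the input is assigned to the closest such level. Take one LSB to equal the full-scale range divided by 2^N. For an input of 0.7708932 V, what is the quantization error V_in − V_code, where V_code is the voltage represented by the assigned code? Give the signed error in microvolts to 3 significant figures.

−122 µV

Range = 2.83 − (0.32) = 2.51 V. LSB = 2.51 V / 2^12 ≈ 0.6128 mV.
(0.7708932 − (0.32)) / LSB = 0.4508932 × 4096/2.51 = 735.8002. Nearest integer: k = 736.
Reconstructed level: 0.32 + 736 × 2.51/4096 V = 0.7710156250 V.
Error = V_in − V_code = 0.7708932 − (0.7710156250) = −122 µV.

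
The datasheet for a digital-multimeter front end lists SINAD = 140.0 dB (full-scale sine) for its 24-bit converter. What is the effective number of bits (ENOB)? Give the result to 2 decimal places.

22.96 bits

ENOB = (140.0 − 1.76)/6.02 = 22.9635 bits.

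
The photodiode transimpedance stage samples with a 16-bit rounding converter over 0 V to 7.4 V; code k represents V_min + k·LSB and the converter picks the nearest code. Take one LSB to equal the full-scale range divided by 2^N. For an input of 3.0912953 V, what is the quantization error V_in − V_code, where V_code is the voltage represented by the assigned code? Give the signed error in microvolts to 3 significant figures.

+20.3 µV

Range is 7.4 V. LSB = 7.4 V / 2^16 ≈ 112.9 µV.
(V_in − V_min)/LSB = (3.0912953 − (0)) × 65536/7.4 = 27377.1796 → nearest code k = 27377.
V_code = V_min + k × range/2^16 = 0 + 27377 × 7.4/65536 = 3.0912750244 V.
Error = V_in − V_code = 3.0912953 − (3.0912750244) = +20.3 µV.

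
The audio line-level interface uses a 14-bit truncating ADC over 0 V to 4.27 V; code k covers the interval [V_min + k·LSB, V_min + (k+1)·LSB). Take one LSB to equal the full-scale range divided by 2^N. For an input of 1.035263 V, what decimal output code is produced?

3972

V_FS = 4.27 V. LSB = 4.27 V / 2^14 ≈ 260.6 µV.
(V_in − V_min) × 2^14/range = (1.035263 − (0)) × 16384/4.27 = 3972.307.
Floor → code = 3972.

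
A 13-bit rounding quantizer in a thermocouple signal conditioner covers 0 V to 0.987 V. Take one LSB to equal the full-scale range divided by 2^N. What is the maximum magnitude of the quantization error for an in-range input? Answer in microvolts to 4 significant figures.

60.24 µV

Full-scale range = 0.987 V.
One LSB is 0.987 V / 8192 = 120.483 µV.
|e|_max = LSB/2 = 60.24 µV.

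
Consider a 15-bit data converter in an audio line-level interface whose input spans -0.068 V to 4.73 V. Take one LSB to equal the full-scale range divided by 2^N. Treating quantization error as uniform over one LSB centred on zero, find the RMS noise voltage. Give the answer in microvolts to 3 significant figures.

Range = 4.73 − (-0.068) = 4.798 V.
LSB = 4.798 V / 2^15 = 146.42 µV.
V_rms = LSB/√12 = 146.42 µV / √12 = 42.3 µV.

42.3 µV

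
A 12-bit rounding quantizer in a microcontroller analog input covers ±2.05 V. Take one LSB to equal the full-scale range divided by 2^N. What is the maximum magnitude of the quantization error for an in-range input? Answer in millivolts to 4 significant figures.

0.5005 mV

The full-scale span is 2.05 − (-2.05) = 4.1 V.
LSB = 4.1 V / 2^12 = 1.00098 mV.
A rounding quantizer has |error| ≤ LSB/2 = 0.5005 mV.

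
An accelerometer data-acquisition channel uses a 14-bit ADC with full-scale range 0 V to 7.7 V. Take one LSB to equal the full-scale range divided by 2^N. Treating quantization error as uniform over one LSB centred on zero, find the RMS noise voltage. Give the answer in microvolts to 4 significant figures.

135.7 µV

Range is 7.7 V.
LSB = 7.7 V / 2^14 = 469.971 µV.
RMS of a uniform error over width LSB is LSB/√12 = 135.7 µV.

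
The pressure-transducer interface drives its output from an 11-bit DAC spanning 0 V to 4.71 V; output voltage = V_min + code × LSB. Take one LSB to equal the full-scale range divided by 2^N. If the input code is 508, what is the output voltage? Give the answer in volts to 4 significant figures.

Full-scale range = 4.71 V. LSB = 4.71 V / 2^11.
V_out = 0 + 508 × (4.71/2048) V
      = 0 + 1.16830 = 1.16830 V.

1.168 V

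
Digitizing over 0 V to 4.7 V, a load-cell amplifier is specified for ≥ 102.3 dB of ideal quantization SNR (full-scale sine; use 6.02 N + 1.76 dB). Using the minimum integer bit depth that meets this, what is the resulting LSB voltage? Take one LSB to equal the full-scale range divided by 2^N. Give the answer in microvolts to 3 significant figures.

Full-scale range = 4.7 V.
Solving 6.02 N ≥ 102.3 − 1.76: N ≥ 16.701. Round up → N = 17.
LSB = 4.7 V / 2^17 = 35.9 µV.

35.9 µV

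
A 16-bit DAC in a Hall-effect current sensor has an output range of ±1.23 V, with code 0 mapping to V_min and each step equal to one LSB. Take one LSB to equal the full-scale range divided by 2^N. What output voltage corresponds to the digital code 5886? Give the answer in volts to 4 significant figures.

-1.009 V

The full-scale span is 1.23 − (-1.23) = 2.46 V. LSB = 2.46 V / 2^16.
Output = V_min + (5886/65536) × range = -1.23 + 0.0898132 × 2.46 V
      = -1.23 + 0.220941 = -1.00906 V.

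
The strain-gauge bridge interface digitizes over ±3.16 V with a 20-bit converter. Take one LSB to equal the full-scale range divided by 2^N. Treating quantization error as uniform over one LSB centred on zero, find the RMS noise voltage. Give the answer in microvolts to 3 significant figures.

Range = 3.16 − (-3.16) = 6.32 V.
One LSB is 6.32 V / 1048576 = 6.0272 µV.
For a uniform distribution on [−LSB/2, +LSB/2], V_rms = LSB/√12 = 6.0272 µV/3.4641 = 1.74 µV.

1.74 µV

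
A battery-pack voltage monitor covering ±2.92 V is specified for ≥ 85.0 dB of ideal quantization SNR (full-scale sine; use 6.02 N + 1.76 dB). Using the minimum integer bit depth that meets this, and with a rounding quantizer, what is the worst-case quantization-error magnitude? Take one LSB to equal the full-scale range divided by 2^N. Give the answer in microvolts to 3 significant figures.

178 µV

Span: 2.92 V − (-2.92 V) = 5.84 V.
N ≥ (85.0 − 1.76)/6.02 = 13.827 → N_min = 14.
Step size = 5.84/16384 V = 356.45 µV.
Max error for round-to-nearest is LSB/2 = 178 µV.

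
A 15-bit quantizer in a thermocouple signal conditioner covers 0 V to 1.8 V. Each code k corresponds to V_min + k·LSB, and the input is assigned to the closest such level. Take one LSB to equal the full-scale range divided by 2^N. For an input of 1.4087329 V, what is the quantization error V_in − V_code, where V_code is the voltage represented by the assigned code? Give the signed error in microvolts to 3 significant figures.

V_FS = 1.8 V. LSB = 1.8 V / 2^15 ≈ 54.93 µV.
Position in LSBs: (1.4087329 − (0)) × 32768/1.8 = 25645.1998; rounding gives k = 25645.
V_code = V_min + k × range/2^15 = 0 + 25645 × 1.8/32768 = 1.4087219238 V.
e = 1.4087329 − (1.4087219238) = +11.0 µV.

+11.0 µV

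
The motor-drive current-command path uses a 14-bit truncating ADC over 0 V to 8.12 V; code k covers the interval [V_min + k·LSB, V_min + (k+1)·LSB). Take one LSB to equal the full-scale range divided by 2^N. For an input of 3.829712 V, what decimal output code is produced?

7727

Span = 8.12 V. LSB = 8.12 V / 2^14 ≈ 495.6 µV.
(V_in − V_min) × 2^14/range = (3.829712 − (0)) × 16384/8.12 = 7727.340.
Floor → code = 7727.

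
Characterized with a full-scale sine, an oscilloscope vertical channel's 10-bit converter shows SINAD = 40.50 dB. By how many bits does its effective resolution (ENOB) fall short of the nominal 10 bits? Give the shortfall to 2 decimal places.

3.56 bits

ENOB = (SINAD − 1.76)/6.02 = (40.50 − 1.76)/6.02 = 6.4352 bits.
10 − 6.4352 = 3.56 bits below nominal.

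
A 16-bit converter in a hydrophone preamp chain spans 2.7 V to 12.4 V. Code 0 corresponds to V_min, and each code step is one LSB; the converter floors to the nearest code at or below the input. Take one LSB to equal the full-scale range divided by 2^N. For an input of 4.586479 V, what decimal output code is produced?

12745

Span: 12.4 V − (2.7 V) = 9.7 V. LSB = 9.7 V / 2^16 ≈ 148.0 µV.
V_in − V_min = 4.586479 − (2.7) = 1.886479 V.
Divide by LSB: 1.886479 × 65536/9.7 = 12745.5967.
Truncating gives code 12745.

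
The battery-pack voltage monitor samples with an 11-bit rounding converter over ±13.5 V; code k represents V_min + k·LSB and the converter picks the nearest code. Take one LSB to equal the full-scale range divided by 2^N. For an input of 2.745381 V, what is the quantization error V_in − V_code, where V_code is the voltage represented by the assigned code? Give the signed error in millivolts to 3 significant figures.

+3.19 mV

The full-scale span is 13.5 − (-13.5) = 27 V. LSB = 27 V / 2^11 ≈ 13.18 mV.
(V_in − V_min)/LSB = (2.745381 − (-13.5)) × 2048/27 = 1232.2422 → nearest code k = 1232.
V_code = V_min + k × range/2^11 = -13.5 + 1232 × 27/2048 = 2.742187500 V.
V_in − V_code = 2.745381 − (2.742187500) = +3.19 mV.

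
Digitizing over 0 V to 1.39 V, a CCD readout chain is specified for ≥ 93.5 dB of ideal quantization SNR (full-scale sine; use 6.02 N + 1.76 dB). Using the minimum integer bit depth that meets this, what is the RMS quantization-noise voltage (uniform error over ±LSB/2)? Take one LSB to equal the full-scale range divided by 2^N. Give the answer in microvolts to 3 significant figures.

V_FS = 1.39 V.
Solving 6.02 N ≥ 93.5 − 1.76: N ≥ 15.239. Round up → N = 16.
LSB = 1.39 V ÷ 2^16 = 1.39/65536 V = 21.210 µV.
V_rms = LSB/√12 = 6.12 µV.

6.12 µV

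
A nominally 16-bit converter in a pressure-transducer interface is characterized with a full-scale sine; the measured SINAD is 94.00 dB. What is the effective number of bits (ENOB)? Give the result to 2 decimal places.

Inverting SNR = 6.02 N + 1.76: N_eff = (94.00 − 1.76)/6.02 = 15.3223.

15.32 bits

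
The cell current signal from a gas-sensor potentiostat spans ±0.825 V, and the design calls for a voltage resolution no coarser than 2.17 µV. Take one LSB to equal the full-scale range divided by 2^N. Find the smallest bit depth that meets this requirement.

Range = 0.825 − (-0.825) = 1.65 V.
1.65 V / 2.17 µV = 760400. Since 2^19 = 524288 and 2^20 = 1048576, N = 20.

20 bits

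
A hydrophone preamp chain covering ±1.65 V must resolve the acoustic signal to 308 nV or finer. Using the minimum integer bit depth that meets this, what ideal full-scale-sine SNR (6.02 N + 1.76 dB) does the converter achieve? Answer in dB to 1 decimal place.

Range = 1.65 − (-1.65) = 3.3 V.
3.3 V / 308 nV = 1.071e7. Since 2^23 = 8388608 and 2^24 = 16777216, N = 24.
6.02(24) + 1.76 = 146.24 dB.

146.2 dB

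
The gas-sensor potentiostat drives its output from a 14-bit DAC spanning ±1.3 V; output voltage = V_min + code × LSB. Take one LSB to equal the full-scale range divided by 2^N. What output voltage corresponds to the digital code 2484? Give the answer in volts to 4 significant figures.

-0.9058 V

Range = 1.3 − (-1.3) = 2.6 V. LSB = 2.6 V / 2^14.
Output = V_min + (2484/16384) × range = -1.3 + 0.151611 × 2.6 V
      = -1.3 V + 0.394189 V = -0.905811 V.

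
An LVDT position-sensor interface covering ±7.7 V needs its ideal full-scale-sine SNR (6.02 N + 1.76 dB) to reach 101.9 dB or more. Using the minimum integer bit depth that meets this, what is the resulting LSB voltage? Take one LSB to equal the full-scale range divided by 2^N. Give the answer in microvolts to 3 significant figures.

117 µV

Range = 7.7 − (-7.7) = 15.4 V.
N ≥ (101.9 − 1.76)/6.02 = 16.635 → N_min = 17.
LSB = 15.4 V ÷ 2^17 = 15.4/131072 V = 117 µV.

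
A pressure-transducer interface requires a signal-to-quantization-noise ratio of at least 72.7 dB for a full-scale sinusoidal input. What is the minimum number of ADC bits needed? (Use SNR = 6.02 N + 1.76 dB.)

12 bits

N ≥ (72.7 − 1.76)/6.02 = 11.784 → N_min = 12.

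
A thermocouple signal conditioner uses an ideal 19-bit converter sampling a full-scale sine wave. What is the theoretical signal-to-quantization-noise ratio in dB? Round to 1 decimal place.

116.1 dB

For an ideal N-bit converter with full-scale sine input, SNR = 6.02 N + 1.76 dB. SNR = 6.02 × 19 + 1.76 = 114.38 + 1.76 = 116.14 dB.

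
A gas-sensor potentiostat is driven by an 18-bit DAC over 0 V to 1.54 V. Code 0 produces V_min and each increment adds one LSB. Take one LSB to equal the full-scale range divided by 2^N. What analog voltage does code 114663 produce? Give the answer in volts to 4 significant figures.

0.6736 V

Span = 1.54 V. LSB = 1.54 V / 2^18.
V_out = V_min + code × LSB = 0 V + 114663 × 1.54 V / 262144
      = 0 V + 0.673603 V = 0.673603 V.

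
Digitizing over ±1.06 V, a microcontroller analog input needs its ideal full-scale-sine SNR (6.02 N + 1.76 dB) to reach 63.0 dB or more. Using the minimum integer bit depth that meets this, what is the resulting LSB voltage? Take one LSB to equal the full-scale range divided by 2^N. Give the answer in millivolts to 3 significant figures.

1.04 mV

The full-scale span is 1.06 − (-1.06) = 2.12 V.
6.02 N + 1.76 ≥ 63.0 gives N ≥ 10.173, so the minimum integer is 11.
LSB = 2.12 V / 2^11 = 1.04 mV.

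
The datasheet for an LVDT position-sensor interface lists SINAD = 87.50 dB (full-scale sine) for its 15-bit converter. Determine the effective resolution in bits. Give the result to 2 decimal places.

14.24 bits

(87.50 − 1.76) / 6.02 = 85.74/6.02 = 14.2425 effective bits.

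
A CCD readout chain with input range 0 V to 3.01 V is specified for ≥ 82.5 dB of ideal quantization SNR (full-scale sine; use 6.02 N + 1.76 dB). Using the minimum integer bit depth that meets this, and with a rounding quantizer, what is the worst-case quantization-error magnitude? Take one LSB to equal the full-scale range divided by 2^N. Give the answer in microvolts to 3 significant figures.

Range is 3.01 V.
Required N = ⌈(82.5 − 1.76)/6.02⌉ = ⌈13.412⌉ = 14.
Step size = 3.01/16384 V = 183.72 µV.
Max error for round-to-nearest is LSB/2 = 91.9 µV.

91.9 µV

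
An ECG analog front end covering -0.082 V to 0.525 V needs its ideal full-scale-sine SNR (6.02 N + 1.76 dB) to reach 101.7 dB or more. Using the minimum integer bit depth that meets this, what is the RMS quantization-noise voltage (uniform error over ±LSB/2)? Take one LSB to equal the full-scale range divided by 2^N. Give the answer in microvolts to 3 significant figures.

The full-scale span is 0.525 − (-0.082) = 0.607 V.
6.02 N + 1.76 ≥ 101.7 gives N ≥ 16.601, so the minimum integer is 17.
LSB = 0.607 V / 2^17 = 4.6310 µV.
σ_q = LSB/√12 = 4.6310 µV/3.4641 = 1.34 µV.

1.34 µV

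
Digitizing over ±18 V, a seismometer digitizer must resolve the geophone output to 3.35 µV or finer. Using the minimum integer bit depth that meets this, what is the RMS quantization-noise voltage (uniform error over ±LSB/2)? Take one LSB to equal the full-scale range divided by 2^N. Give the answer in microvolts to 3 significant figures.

0.619 µV

The full-scale span is 18 − (-18) = 36 V.
Need 2^N ≥ 36 V / 3.35 µV = 1.075e7 → N_min = 24.
Step size = 36/16777216 V = 2.1458 µV.
V_rms = LSB/√12 = 0.619 µV.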